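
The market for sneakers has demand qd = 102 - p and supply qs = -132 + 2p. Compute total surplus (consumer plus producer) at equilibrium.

Equilibrium: 102 - p = -132 + 2p gives p* = 78, q* = 24.
Demand choke price: p = 102; supply starts at p = 66.
CS = ½(102 − 78)(24) = 288; PS = ½(78 − 66)(24) = 144.

Total surplus = 432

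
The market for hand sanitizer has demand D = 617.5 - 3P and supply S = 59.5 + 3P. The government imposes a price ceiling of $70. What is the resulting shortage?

Equilibrium price would be P* = 93, so the ceiling at 70 binds.
At P = 70: D = 617.5 − 3(70) = 407.5, S = 59.5 + 3(70) = 269.5.
Shortage = 407.5 − 269.5 = 138.

Shortage = 138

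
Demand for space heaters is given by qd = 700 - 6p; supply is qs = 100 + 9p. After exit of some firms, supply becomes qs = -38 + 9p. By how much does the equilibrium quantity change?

Δq = -55.2

Original equilibrium: p* = 40, q* = 460.
New equilibrium: 700 - 6p = -38 + 9p, so 738 = 15p and p' = 49.2; q' = 700 − 6(49.2) = 404.8.
Change in quantity: 404.8 − 460 = -55.2.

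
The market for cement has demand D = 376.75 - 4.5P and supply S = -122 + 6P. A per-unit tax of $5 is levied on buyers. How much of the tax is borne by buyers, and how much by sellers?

Buyers bear 20/7, sellers bear 15/7

Pre-tax equilibrium: P* = 47.5, Q* = 163.
Tax on buyers shifts demand to D = 376.75 − 4.5(P + 5) = 354.25 - 4.5P.
354.25 - 4.5P = -122 + 6P gives seller price Ps = 635/14; buyers pay Pb = 635/14 + 5 = 705/14.
New quantity: Q = 376.75 − 4.5(705/14) = 1051/7.
Buyer burden = 705/14 − 47.5 = 20/7; seller burden = 47.5 − 635/14 = 15/7.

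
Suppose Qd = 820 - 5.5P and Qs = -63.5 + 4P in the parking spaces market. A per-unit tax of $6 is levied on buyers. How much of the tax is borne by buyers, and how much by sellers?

Pre-tax equilibrium: P* = 93, Q* = 308.5.
Tax on buyers shifts demand to Qd = 820 − 5.5(P + 6) = 787 - 5.5P.
787 - 5.5P = -63.5 + 4P gives seller price Ps = 1701/19; buyers pay Pb = 1701/19 + 6 = 1815/19.
New quantity: Q = 820 − 5.5(1815/19) = 11195/38.
Buyer burden = 1815/19 − 93 = 48/19; seller burden = 93 − 1701/19 = 66/19.

Buyers bear 48/19, sellers bear 66/19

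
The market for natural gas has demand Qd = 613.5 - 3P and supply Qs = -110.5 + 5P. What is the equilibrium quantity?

Q* = 342

Set Qd = Qs: 613.5 - 3P = -110.5 + 5P.
724 = 8P, so P* = 90.5.
Q* = 613.5 − 3(90.5) = 342.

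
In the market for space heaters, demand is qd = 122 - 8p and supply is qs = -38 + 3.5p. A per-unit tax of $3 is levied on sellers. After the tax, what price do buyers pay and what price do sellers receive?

Buyers pay 341/23, sellers receive 272/23

Pre-tax equilibrium: p* = 320/23, q* = 246/23.
Tax on sellers shifts supply to qs = -38 + 3.5(p − 3) = -48.5 + 3.5p.
122 - 8p = -48.5 + 3.5p gives buyer price pb = 341/23; sellers receive ps = 341/23 − 3 = 272/23.
New quantity: q = 122 − 8(341/23) = 78/23.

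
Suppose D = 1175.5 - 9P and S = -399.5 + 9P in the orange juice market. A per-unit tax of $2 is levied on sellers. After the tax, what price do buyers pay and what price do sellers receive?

Buyers pay $88.5, sellers receive $86.5

Pre-tax equilibrium: P* = 87.5, Q* = 388.
Tax on sellers shifts supply to S = -399.5 + 9(P − 2) = -417.5 + 9P.
1175.5 - 9P = -417.5 + 9P gives buyer price Pb = 88.5; sellers receive Ps = 88.5 − 2 = 86.5.
New quantity: Q = 1175.5 − 9(88.5) = 379.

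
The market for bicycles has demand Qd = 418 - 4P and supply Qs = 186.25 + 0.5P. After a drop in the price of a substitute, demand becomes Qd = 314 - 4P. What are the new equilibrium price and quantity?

P' = 511/18, Q' = 1804/9

Original equilibrium: P* = 51.5, Q* = 212.
New equilibrium: 314 - 4P = 186.25 + 0.5P, so 127.75 = 4.5P and P' = 511/18; Q' = 314 − 4(511/18) = 1804/9.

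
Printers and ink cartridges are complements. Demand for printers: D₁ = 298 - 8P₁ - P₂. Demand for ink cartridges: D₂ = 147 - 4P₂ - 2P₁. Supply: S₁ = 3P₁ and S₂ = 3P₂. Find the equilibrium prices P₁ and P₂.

P₁ = 1939/75, P₂ = 1021/75

Market 1: 298 - 8P₁ - P₂ = 3P₁ → 11P₁ + P₂ = 298.
Market 2: 7P₂ + 2P₁ = 147.
Eliminating P₂: 7×(1) − 1×(2) gives 75P₁ = 1939, so P₁ = 1939/75.
Back-substitute into (2): P₂ = (147 − 2×1939/75) / 7 = 1021/75.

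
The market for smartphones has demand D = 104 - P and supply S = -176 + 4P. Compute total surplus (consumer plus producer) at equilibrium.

Equilibrium: 104 - P = -176 + 4P gives P* = 56, Q* = 48.
Demand choke price: P = 104; supply starts at P = 44.
CS = ½(104 − 56)(48) = 1152; PS = ½(56 − 44)(48) = 288.

Total surplus = 1440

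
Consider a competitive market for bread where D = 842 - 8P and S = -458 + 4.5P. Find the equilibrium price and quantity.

Set D = S: 842 - 8P = -458 + 4.5P.
1300 = 12.5P, so P* = 104.
Q* = 842 − 8(104) = 10.

P* = 104, Q* = 10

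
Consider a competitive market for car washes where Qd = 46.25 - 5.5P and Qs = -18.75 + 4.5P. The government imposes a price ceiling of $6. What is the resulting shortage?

Equilibrium price would be P* = 6.5, so the ceiling at 6 binds.
At P = 6: Qd = 46.25 − 5.5(6) = 13.25, Qs = -18.75 + 4.5(6) = 8.25.
Shortage = 13.25 − 8.25 = 5.

Shortage = 5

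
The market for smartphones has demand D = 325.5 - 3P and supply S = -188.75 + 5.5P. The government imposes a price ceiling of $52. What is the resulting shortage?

Equilibrium price would be P* = 60.5, so the ceiling at 52 binds.
At P = 52: D = 325.5 − 3(52) = 169.5, S = -188.75 + 5.5(52) = 97.25.
Shortage = 169.5 − 97.25 = 72.25.

Shortage = 72.25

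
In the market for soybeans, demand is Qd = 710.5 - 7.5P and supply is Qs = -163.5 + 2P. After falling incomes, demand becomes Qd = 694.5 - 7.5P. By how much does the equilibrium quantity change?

ΔQ = -64/19

Original equilibrium: P* = 92, Q* = 20.5.
New equilibrium: 694.5 - 7.5P = -163.5 + 2P, so 858 = 9.5P and P' = 1716/19; Q' = 694.5 − 7.5(1716/19) = 651/38.
Change in quantity: 651/38 − 20.5 = -64/19.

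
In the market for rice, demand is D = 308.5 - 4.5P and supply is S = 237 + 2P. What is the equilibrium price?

P* = 11

Set D = S: 308.5 - 4.5P = 237 + 2P.
71.5 = 6.5P, so P* = 11.
Q* = 308.5 − 4.5(11) = 259.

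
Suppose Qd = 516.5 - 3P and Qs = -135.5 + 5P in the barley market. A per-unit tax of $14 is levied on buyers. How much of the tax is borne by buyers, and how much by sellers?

Pre-tax equilibrium: P* = 81.5, Q* = 272.
Tax on buyers shifts demand to Qd = 516.5 − 3(P + 14) = 474.5 - 3P.
474.5 - 3P = -135.5 + 5P gives seller price Ps = 76.25; buyers pay Pb = 76.25 + 14 = 90.25.
New quantity: Q = 516.5 − 3(90.25) = 245.75.
Buyer burden = 90.25 − 81.5 = 8.75; seller burden = 81.5 − 76.25 = 5.25.

Buyers bear $8.75, sellers bear $5.25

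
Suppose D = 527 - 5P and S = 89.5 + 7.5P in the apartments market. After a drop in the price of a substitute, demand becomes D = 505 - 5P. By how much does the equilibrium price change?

Original equilibrium: P* = 35, Q* = 352.
New equilibrium: 505 - 5P = 89.5 + 7.5P, so 415.5 = 12.5P and P' = 33.24; Q' = 505 − 5(33.24) = 338.8.
Change in price: 33.24 − 35 = -1.76.

ΔP = -1.76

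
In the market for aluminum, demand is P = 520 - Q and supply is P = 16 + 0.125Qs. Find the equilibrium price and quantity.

Set the two price expressions equal: 520 - Q = 16 + 0.125Q.
504 = 1.125Q, so Q* = 448.
P* = 520 − (1)(448) = 72.

P* = 72, Q* = 448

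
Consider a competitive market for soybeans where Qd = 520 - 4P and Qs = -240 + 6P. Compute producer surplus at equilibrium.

Producer surplus = 3888

Equilibrium: 520 - 4P = -240 + 6P gives P* = 76, Q* = 216.
Supply starts at P = 40 (where Qs = 0).
PS = ½(76 − 40)(216) = 3888.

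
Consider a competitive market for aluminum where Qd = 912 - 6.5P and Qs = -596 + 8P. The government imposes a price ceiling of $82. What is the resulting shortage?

Shortage = 319

Equilibrium price would be P* = 104, so the ceiling at 82 binds.
At P = 82: Qd = 912 − 6.5(82) = 379, Qs = -596 + 8(82) = 60.
Shortage = 379 − 60 = 319.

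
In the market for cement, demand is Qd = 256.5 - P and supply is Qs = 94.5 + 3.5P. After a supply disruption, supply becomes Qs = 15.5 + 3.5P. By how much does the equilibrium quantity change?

Original equilibrium: P* = 36, Q* = 220.5.
New equilibrium: 256.5 - P = 15.5 + 3.5P, so 241 = 4.5P and P' = 482/9; Q' = 256.5 − 1(482/9) = 3653/18.
Change in quantity: 3653/18 − 220.5 = -158/9.

ΔQ = -158/9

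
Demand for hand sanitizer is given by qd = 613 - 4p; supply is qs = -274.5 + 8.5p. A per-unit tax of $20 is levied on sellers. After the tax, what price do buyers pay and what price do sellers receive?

Pre-tax equilibrium: p* = 71, q* = 329.
Tax on sellers shifts supply to qs = -274.5 + 8.5(p − 20) = -444.5 + 8.5p.
613 - 4p = -444.5 + 8.5p gives buyer price pb = 84.6; sellers receive ps = 84.6 − 20 = 64.6.
New quantity: q = 613 − 4(84.6) = 274.6.

Buyers pay $84.6, sellers receive $64.6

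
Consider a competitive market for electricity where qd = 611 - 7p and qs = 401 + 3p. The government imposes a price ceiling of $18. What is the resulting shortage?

Equilibrium price would be p* = 21, so the ceiling at 18 binds.
At p = 18: qd = 611 − 7(18) = 485, qs = 401 + 3(18) = 455.
Shortage = 485 − 455 = 30.

Shortage = 30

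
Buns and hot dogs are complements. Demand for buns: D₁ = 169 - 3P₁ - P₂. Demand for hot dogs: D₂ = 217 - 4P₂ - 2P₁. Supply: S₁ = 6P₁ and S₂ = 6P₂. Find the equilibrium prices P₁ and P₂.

Market 1: 169 - 3P₁ - P₂ = 6P₁ → 9P₁ + P₂ = 169.
Market 2: 10P₂ + 2P₁ = 217.
Eliminating P₂: 10×(1) − 1×(2) gives 88P₁ = 1473, so P₁ = 1473/88.
Back-substitute into (2): P₂ = (217 − 2×1473/88) / 10 = 1615/88.

P₁ = 1473/88, P₂ = 1615/88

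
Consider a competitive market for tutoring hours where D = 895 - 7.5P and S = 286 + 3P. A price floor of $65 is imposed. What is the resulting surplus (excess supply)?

Equilibrium price would be P* = 58, so the floor at 65 binds.
At P = 65: D = 407.5, S = 481.
Surplus = 481 − 407.5 = 73.5.

Surplus = 73.5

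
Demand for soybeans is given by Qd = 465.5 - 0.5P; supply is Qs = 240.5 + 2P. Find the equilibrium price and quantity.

P* = 90, Q* = 420.5

Set Qd = Qs: 465.5 - 0.5P = 240.5 + 2P.
225 = 2.5P, so P* = 90.
Q* = 465.5 − 0.5(90) = 420.5.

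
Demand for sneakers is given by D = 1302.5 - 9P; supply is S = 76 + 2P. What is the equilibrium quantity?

Set D = S: 1302.5 - 9P = 76 + 2P.
1226.5 = 11P, so P* = 111.5.
Q* = 1302.5 − 9(111.5) = 299.

Q* = 299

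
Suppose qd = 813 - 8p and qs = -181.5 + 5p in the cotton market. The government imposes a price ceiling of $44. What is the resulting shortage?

Shortage = 422.5

Equilibrium price would be p* = 76.5, so the ceiling at 44 binds.
At p = 44: qd = 813 − 8(44) = 461, qs = -181.5 + 5(44) = 38.5.
Shortage = 461 − 38.5 = 422.5.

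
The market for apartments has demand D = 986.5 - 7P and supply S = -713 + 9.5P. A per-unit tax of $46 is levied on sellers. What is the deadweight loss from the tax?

Deadweight loss = 140714/33

Pre-tax equilibrium: P* = 103, Q* = 265.5.
Tax on sellers shifts supply to S = -713 + 9.5(P − 46) = -1150 + 9.5P.
986.5 - 7P = -1150 + 9.5P gives buyer price Pb = 4273/33; sellers receive Ps = 4273/33 − 46 = 2755/33.
New quantity: Q = 986.5 − 7(4273/33) = 5287/66.
DWL = ½ × 46 × (265.5 − 5287/66) = 140714/33.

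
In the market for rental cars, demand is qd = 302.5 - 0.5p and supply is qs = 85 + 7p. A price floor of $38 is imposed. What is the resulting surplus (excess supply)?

Surplus = 67.5

Equilibrium price would be p* = 29, so the floor at 38 binds.
At p = 38: qd = 283.5, qs = 351.
Surplus = 351 − 283.5 = 67.5.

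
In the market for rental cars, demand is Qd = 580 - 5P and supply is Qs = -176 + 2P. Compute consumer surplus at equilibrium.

Equilibrium: 580 - 5P = -176 + 2P gives P* = 108, Q* = 40.
Demand choke price (Qd = 0): P = 116.
CS = ½(116 − 108)(40) = 160.

Consumer surplus = 160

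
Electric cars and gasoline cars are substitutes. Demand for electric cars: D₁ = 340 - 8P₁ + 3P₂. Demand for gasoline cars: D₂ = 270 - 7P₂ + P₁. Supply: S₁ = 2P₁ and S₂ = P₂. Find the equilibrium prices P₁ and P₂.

Market 1: 340 - 8P₁ + 3P₂ = 2P₁ → 10P₁ - 3P₂ = 340.
Market 2: 8P₂ - P₁ = 270.
Eliminating P₂: 8×(1) + 3×(2) gives 77P₁ = 3530, so P₁ = 3530/77.
Back-substitute into (2): P₂ = (270 + 1×3530/77) / 8 = 3040/77.

P₁ = 3530/77, P₂ = 3040/77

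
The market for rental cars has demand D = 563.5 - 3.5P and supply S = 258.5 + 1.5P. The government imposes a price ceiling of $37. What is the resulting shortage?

Shortage = 120

Equilibrium price would be P* = 61, so the ceiling at 37 binds.
At P = 37: D = 563.5 − 3.5(37) = 434, S = 258.5 + 1.5(37) = 314.
Shortage = 434 − 314 = 120.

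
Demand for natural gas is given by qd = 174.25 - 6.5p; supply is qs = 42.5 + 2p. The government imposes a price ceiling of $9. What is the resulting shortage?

Equilibrium price would be p* = 15.5, so the ceiling at 9 binds.
At p = 9: qd = 174.25 − 6.5(9) = 115.75, qs = 42.5 + 2(9) = 60.5.
Shortage = 115.75 − 60.5 = 55.25.

Shortage = 55.25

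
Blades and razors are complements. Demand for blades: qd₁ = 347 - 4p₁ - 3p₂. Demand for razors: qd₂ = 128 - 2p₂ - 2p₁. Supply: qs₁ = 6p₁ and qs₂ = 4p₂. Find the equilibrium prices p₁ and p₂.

Market 1: 347 - 4p₁ - 3p₂ = 6p₁ → 10p₁ + 3p₂ = 347.
Market 2: 6p₂ + 2p₁ = 128.
Eliminating p₂: 6×(1) − 3×(2) gives 54p₁ = 1698, so p₁ = 283/9.
Back-substitute into (2): p₂ = (128 − 2×283/9) / 6 = 293/27.

p₁ = 283/9, p₂ = 293/27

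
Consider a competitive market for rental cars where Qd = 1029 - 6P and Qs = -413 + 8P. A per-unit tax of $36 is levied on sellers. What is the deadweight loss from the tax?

Deadweight loss = 15552/7

Pre-tax equilibrium: P* = 103, Q* = 411.
Tax on sellers shifts supply to Qs = -413 + 8(P − 36) = -701 + 8P.
1029 - 6P = -701 + 8P gives buyer price Pb = 865/7; sellers receive Ps = 865/7 − 36 = 613/7.
New quantity: Q = 1029 − 6(865/7) = 2013/7.
DWL = ½ × 36 × (411 − 2013/7) = 15552/7.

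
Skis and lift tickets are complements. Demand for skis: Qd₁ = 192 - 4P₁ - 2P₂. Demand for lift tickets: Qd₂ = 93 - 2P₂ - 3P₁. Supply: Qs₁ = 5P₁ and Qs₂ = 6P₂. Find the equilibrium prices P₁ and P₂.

Market 1: 192 - 4P₁ - 2P₂ = 5P₁ → 9P₁ + 2P₂ = 192.
Market 2: 8P₂ + 3P₁ = 93.
Eliminating P₂: 8×(1) − 2×(2) gives 66P₁ = 1350, so P₁ = 225/11.
Back-substitute into (2): P₂ = (93 − 3×225/11) / 8 = 87/22.

P₁ = 225/11, P₂ = 87/22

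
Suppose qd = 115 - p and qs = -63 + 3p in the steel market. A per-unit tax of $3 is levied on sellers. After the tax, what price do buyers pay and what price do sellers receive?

Buyers pay $46.75, sellers receive $43.75

Pre-tax equilibrium: p* = 44.5, q* = 70.5.
Tax on sellers shifts supply to qs = -63 + 3(p − 3) = -72 + 3p.
115 - p = -72 + 3p gives buyer price pb = 46.75; sellers receive ps = 46.75 − 3 = 43.75.
New quantity: q = 115 − 1(46.75) = 68.25.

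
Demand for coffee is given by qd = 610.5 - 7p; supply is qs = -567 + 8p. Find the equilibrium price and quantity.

p* = 78.5, q* = 61

Set qd = qs: 610.5 - 7p = -567 + 8p.
1177.5 = 15p, so p* = 78.5.
q* = 610.5 − 7(78.5) = 61.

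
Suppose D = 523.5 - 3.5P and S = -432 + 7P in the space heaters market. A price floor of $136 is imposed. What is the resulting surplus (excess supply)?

Equilibrium price would be P* = 91, so the floor at 136 binds.
At P = 136: D = 47.5, S = 520.
Surplus = 520 − 47.5 = 472.5.

Surplus = 472.5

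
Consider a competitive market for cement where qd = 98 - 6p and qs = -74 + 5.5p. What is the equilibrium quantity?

Set qd = qs: 98 - 6p = -74 + 5.5p.
172 = 11.5p, so p* = 344/23.
q* = 98 − 6(344/23) = 190/23.

q* = 190/23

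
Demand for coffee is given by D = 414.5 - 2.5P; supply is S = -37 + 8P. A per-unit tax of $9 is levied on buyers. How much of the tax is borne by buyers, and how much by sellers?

Buyers bear 48/7, sellers bear 15/7

Pre-tax equilibrium: P* = 43, Q* = 307.
Tax on buyers shifts demand to D = 414.5 − 2.5(P + 9) = 392 - 2.5P.
392 - 2.5P = -37 + 8P gives seller price Ps = 286/7; buyers pay Pb = 286/7 + 9 = 349/7.
New quantity: Q = 414.5 − 2.5(349/7) = 2029/7.
Buyer burden = 349/7 − 43 = 48/7; seller burden = 43 − 286/7 = 15/7.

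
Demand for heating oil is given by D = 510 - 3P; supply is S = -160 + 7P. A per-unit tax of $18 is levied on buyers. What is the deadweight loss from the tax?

Deadweight loss = 340.2

Pre-tax equilibrium: P* = 67, Q* = 309.
Tax on buyers shifts demand to D = 510 − 3(P + 18) = 456 - 3P.
456 - 3P = -160 + 7P gives seller price Ps = 61.6; buyers pay Pb = 61.6 + 18 = 79.6.
New quantity: Q = 510 − 3(79.6) = 271.2.
DWL = ½ × 18 × (309 − 271.2) = 340.2.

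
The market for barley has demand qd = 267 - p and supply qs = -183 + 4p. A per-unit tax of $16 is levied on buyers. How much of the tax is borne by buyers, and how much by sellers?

Buyers bear $12.8, sellers bear $3.2

Pre-tax equilibrium: p* = 90, q* = 177.
Tax on buyers shifts demand to qd = 267 − 1(p + 16) = 251 - p.
251 - p = -183 + 4p gives seller price ps = 86.8; buyers pay pb = 86.8 + 16 = 102.8.
New quantity: q = 267 − 1(102.8) = 164.2.
Buyer burden = 102.8 − 90 = 12.8; seller burden = 90 − 86.8 = 3.2.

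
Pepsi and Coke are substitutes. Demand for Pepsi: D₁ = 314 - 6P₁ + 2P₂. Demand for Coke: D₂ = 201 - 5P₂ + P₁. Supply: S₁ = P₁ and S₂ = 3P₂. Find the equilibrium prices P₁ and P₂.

P₁ = 1457/27, P₂ = 1721/54

Market 1: 314 - 6P₁ + 2P₂ = P₁ → 7P₁ - 2P₂ = 314.
Market 2: 8P₂ - P₁ = 201.
Eliminating P₂: 8×(1) + 2×(2) gives 54P₁ = 2914, so P₁ = 1457/27.
Back-substitute into (2): P₂ = (201 + 1×1457/27) / 8 = 1721/54.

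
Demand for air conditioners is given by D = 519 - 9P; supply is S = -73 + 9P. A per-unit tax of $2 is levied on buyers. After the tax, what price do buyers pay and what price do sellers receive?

Buyers pay 305/9, sellers receive 287/9

Pre-tax equilibrium: P* = 296/9, Q* = 223.
Tax on buyers shifts demand to D = 519 − 9(P + 2) = 501 - 9P.
501 - 9P = -73 + 9P gives seller price Ps = 287/9; buyers pay Pb = 287/9 + 2 = 305/9.
New quantity: Q = 519 − 9(305/9) = 214.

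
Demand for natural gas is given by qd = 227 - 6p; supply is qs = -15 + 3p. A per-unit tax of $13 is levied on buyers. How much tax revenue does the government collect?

Tax revenue = 1547/3

Pre-tax equilibrium: p* = 242/9, q* = 197/3.
Tax on buyers shifts demand to qd = 227 − 6(p + 13) = 149 - 6p.
149 - 6p = -15 + 3p gives seller price ps = 164/9; buyers pay pb = 164/9 + 13 = 281/9.
New quantity: q = 227 − 6(281/9) = 119/3.
Revenue = 13 × 119/3 = 1547/3.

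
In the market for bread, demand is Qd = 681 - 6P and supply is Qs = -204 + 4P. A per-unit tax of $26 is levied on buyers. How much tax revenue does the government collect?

Tax revenue = 2277.6

Pre-tax equilibrium: P* = 88.5, Q* = 150.
Tax on buyers shifts demand to Qd = 681 − 6(P + 26) = 525 - 6P.
525 - 6P = -204 + 4P gives seller price Ps = 72.9; buyers pay Pb = 72.9 + 26 = 98.9.
New quantity: Q = 681 − 6(98.9) = 87.6.
Revenue = 26 × 87.6 = 2277.6.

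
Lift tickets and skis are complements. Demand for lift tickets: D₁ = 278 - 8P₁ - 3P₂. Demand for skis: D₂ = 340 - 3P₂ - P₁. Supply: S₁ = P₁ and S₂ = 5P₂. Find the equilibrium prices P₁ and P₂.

Market 1: 278 - 8P₁ - 3P₂ = P₁ → 9P₁ + 3P₂ = 278.
Market 2: 8P₂ + P₁ = 340.
Eliminating P₂: 8×(1) − 3×(2) gives 69P₁ = 1204, so P₁ = 1204/69.
Back-substitute into (2): P₂ = (340 − 1×1204/69) / 8 = 2782/69.

P₁ = 1204/69, P₂ = 2782/69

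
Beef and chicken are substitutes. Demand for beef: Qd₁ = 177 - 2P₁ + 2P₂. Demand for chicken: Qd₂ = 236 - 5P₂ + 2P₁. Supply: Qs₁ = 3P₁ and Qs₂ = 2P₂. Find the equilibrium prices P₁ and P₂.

P₁ = 1711/31, P₂ = 1534/31

Market 1: 177 - 2P₁ + 2P₂ = 3P₁ → 5P₁ - 2P₂ = 177.
Market 2: 7P₂ - 2P₁ = 236.
Eliminating P₂: 7×(1) + 2×(2) gives 31P₁ = 1711, so P₁ = 1711/31.
Back-substitute into (2): P₂ = (236 + 2×1711/31) / 7 = 1534/31.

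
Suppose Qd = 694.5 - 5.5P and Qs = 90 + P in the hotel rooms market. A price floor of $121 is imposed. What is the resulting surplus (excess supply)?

Equilibrium price would be P* = 93, so the floor at 121 binds.
At P = 121: Qd = 29, Qs = 211.
Surplus = 211 − 29 = 182.

Surplus = 182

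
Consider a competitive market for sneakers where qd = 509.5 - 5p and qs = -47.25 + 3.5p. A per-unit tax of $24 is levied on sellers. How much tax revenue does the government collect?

Pre-tax equilibrium: p* = 65.5, q* = 182.
Tax on sellers shifts supply to qs = -47.25 + 3.5(p − 24) = -131.25 + 3.5p.
509.5 - 5p = -131.25 + 3.5p gives buyer price pb = 2563/34; sellers receive ps = 2563/34 − 24 = 1747/34.
New quantity: q = 509.5 − 5(2563/34) = 2254/17.
Revenue = 24 × 2254/17 = 54096/17.

Tax revenue = 54096/17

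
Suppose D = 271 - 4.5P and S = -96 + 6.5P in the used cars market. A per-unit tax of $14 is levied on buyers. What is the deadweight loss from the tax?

Pre-tax equilibrium: P* = 367/11, Q* = 2659/22.
Tax on buyers shifts demand to D = 271 − 4.5(P + 14) = 208 - 4.5P.
208 - 4.5P = -96 + 6.5P gives seller price Ps = 304/11; buyers pay Pb = 304/11 + 14 = 458/11.
New quantity: Q = 271 − 4.5(458/11) = 920/11.
DWL = ½ × 14 × (2659/22 − 920/11) = 5733/22.

Deadweight loss = 5733/22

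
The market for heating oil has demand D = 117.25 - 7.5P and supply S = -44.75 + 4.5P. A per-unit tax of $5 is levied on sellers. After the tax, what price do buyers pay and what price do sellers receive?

Buyers pay $15.375, sellers receive $10.375

Pre-tax equilibrium: P* = 13.5, Q* = 16.
Tax on sellers shifts supply to S = -44.75 + 4.5(P − 5) = -67.25 + 4.5P.
117.25 - 7.5P = -67.25 + 4.5P gives buyer price Pb = 15.375; sellers receive Ps = 15.375 − 5 = 10.375.
New quantity: Q = 117.25 − 7.5(15.375) = 1.9375.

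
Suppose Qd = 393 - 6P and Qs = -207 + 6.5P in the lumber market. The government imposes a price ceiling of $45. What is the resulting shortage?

Shortage = 37.5

Equilibrium price would be P* = 48, so the ceiling at 45 binds.
At P = 45: Qd = 393 − 6(45) = 123, Qs = -207 + 6.5(45) = 85.5.
Shortage = 123 − 85.5 = 37.5.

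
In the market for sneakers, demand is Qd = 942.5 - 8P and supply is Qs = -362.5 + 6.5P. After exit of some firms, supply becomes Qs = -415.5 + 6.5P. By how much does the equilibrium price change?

Original equilibrium: P* = 90, Q* = 222.5.
New equilibrium: 942.5 - 8P = -415.5 + 6.5P, so 1358 = 14.5P and P' = 2716/29; Q' = 942.5 − 8(2716/29) = 11209/58.
Change in price: 2716/29 − 90 = 106/29.

ΔP = 106/29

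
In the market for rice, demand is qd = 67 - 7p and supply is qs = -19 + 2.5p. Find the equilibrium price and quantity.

p* = 172/19, q* = 69/19

Set qd = qs: 67 - 7p = -19 + 2.5p.
86 = 9.5p, so p* = 172/19.
q* = 67 − 7(172/19) = 69/19.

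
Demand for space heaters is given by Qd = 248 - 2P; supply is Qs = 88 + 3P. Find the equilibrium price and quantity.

Set Qd = Qs: 248 - 2P = 88 + 3P.
160 = 5P, so P* = 32.
Q* = 248 − 2(32) = 184.

P* = 32, Q* = 184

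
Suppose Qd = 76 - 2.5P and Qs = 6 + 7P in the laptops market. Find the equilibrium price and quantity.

P* = 140/19, Q* = 1094/19

Set Qd = Qs: 76 - 2.5P = 6 + 7P.
70 = 9.5P, so P* = 140/19.
Q* = 76 − 2.5(140/19) = 1094/19.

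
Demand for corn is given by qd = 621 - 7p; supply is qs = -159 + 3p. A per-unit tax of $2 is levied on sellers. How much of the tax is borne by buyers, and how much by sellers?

Buyers bear $0.6, sellers bear $1.4

Pre-tax equilibrium: p* = 78, q* = 75.
Tax on sellers shifts supply to qs = -159 + 3(p − 2) = -165 + 3p.
621 - 7p = -165 + 3p gives buyer price pb = 78.6; sellers receive ps = 78.6 − 2 = 76.6.
New quantity: q = 621 − 7(78.6) = 70.8.
Buyer burden = 78.6 − 78 = 0.6; seller burden = 78 − 76.6 = 1.4.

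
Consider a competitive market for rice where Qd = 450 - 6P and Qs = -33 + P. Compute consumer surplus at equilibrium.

Equilibrium: 450 - 6P = -33 + P gives P* = 69, Q* = 36.
Demand choke price (Qd = 0): P = 75.
CS = ½(75 − 69)(36) = 108.

Consumer surplus = 108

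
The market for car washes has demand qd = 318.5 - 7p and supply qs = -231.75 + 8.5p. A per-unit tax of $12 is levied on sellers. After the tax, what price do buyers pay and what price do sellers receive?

Buyers pay 2609/62, sellers receive 1865/62

Pre-tax equilibrium: p* = 35.5, q* = 70.
Tax on sellers shifts supply to qs = -231.75 + 8.5(p − 12) = -333.75 + 8.5p.
318.5 - 7p = -333.75 + 8.5p gives buyer price pb = 2609/62; sellers receive ps = 2609/62 − 12 = 1865/62.
New quantity: q = 318.5 − 7(2609/62) = 742/31.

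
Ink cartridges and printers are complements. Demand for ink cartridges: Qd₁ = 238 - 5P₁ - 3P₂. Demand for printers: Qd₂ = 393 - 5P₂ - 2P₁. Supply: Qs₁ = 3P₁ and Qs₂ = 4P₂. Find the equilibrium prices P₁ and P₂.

P₁ = 321/22, P₂ = 1334/33

Market 1: 238 - 5P₁ - 3P₂ = 3P₁ → 8P₁ + 3P₂ = 238.
Market 2: 9P₂ + 2P₁ = 393.
Eliminating P₂: 9×(1) − 3×(2) gives 66P₁ = 963, so P₁ = 321/22.
Back-substitute into (2): P₂ = (393 − 2×321/22) / 9 = 1334/33.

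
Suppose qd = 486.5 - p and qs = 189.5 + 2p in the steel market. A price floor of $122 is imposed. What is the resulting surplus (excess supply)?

Equilibrium price would be p* = 99, so the floor at 122 binds.
At p = 122: qd = 364.5, qs = 433.5.
Surplus = 433.5 − 364.5 = 69.

Surplus = 69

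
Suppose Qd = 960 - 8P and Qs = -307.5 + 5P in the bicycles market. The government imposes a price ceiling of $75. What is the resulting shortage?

Equilibrium price would be P* = 97.5, so the ceiling at 75 binds.
At P = 75: Qd = 960 − 8(75) = 360, Qs = -307.5 + 5(75) = 67.5.
Shortage = 360 − 67.5 = 292.5.

Shortage = 292.5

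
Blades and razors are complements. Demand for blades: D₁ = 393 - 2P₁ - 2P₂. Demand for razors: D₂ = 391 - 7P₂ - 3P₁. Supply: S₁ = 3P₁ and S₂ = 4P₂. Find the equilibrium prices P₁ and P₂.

P₁ = 3541/49, P₂ = 776/49

Market 1: 393 - 2P₁ - 2P₂ = 3P₁ → 5P₁ + 2P₂ = 393.
Market 2: 11P₂ + 3P₁ = 391.
Eliminating P₂: 11×(1) − 2×(2) gives 49P₁ = 3541, so P₁ = 3541/49.
Back-substitute into (2): P₂ = (391 − 3×3541/49) / 11 = 776/49.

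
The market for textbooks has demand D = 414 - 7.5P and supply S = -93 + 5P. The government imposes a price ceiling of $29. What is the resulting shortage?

Shortage = 144.5

Equilibrium price would be P* = 40.56, so the ceiling at 29 binds.
At P = 29: D = 414 − 7.5(29) = 196.5, S = -93 + 5(29) = 52.
Shortage = 196.5 − 52 = 144.5.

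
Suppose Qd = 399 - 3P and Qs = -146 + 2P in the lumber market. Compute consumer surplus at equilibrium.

Consumer surplus = 864

Equilibrium: 399 - 3P = -146 + 2P gives P* = 109, Q* = 72.
Demand choke price (Qd = 0): P = 133.
CS = ½(133 − 109)(72) = 864.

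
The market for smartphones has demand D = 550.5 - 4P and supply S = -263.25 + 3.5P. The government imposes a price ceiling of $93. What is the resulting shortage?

Shortage = 116.25

Equilibrium price would be P* = 108.5, so the ceiling at 93 binds.
At P = 93: D = 550.5 − 4(93) = 178.5, S = -263.25 + 3.5(93) = 62.25.
Shortage = 178.5 − 62.25 = 116.25.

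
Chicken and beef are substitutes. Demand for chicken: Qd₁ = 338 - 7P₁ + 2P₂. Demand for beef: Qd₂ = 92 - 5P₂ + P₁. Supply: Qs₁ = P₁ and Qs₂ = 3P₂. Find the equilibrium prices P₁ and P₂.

Market 1: 338 - 7P₁ + 2P₂ = P₁ → 8P₁ - 2P₂ = 338.
Market 2: 8P₂ - P₁ = 92.
Eliminating P₂: 8×(1) + 2×(2) gives 62P₁ = 2888, so P₁ = 1444/31.
Back-substitute into (2): P₂ = (92 + 1×1444/31) / 8 = 537/31.

P₁ = 1444/31, P₂ = 537/31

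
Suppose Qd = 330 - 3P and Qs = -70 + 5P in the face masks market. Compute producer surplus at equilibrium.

Equilibrium: 330 - 3P = -70 + 5P gives P* = 50, Q* = 180.
Supply starts at P = 14 (where Qs = 0).
PS = ½(50 − 14)(180) = 3240.

Producer surplus = 3240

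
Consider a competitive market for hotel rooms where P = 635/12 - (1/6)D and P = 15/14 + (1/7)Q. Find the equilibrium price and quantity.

P* = 25, Q* = 167.5

Set the two price expressions equal: 635/12 - (1/6)Q = 15/14 + (1/7)Q.
4355/84 = (13/42)Q, so Q* = 167.5.
P* = 635/12 − (1/6)(167.5) = 25.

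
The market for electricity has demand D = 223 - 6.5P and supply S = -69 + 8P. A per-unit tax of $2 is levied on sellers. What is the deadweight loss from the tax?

Deadweight loss = 208/29

Pre-tax equilibrium: P* = 584/29, Q* = 2671/29.
Tax on sellers shifts supply to S = -69 + 8(P − 2) = -85 + 8P.
223 - 6.5P = -85 + 8P gives buyer price Pb = 616/29; sellers receive Ps = 616/29 − 2 = 558/29.
New quantity: Q = 223 − 6.5(616/29) = 2463/29.
DWL = ½ × 2 × (2671/29 − 2463/29) = 208/29.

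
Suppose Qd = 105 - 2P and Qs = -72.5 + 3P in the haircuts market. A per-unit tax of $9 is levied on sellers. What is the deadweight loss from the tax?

Pre-tax equilibrium: P* = 35.5, Q* = 34.
Tax on sellers shifts supply to Qs = -72.5 + 3(P − 9) = -99.5 + 3P.
105 - 2P = -99.5 + 3P gives buyer price Pb = 40.9; sellers receive Ps = 40.9 − 9 = 31.9.
New quantity: Q = 105 − 2(40.9) = 23.2.
DWL = ½ × 9 × (34 − 23.2) = 48.6.

Deadweight loss = 48.6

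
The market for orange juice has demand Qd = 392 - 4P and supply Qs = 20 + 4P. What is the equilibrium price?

P* = 46.5

Set Qd = Qs: 392 - 4P = 20 + 4P.
372 = 8P, so P* = 46.5.
Q* = 392 − 4(46.5) = 206.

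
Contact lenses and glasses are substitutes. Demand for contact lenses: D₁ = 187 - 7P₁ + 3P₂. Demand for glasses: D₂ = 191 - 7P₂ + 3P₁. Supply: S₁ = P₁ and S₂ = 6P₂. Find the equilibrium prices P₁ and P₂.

Market 1: 187 - 7P₁ + 3P₂ = P₁ → 8P₁ - 3P₂ = 187.
Market 2: 13P₂ - 3P₁ = 191.
Eliminating P₂: 13×(1) + 3×(2) gives 95P₁ = 3004, so P₁ = 3004/95.
Back-substitute into (2): P₂ = (191 + 3×3004/95) / 13 = 2089/95.

P₁ = 3004/95, P₂ = 2089/95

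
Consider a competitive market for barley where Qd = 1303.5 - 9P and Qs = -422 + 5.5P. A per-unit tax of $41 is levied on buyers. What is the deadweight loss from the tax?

Deadweight loss = 166419/58

Pre-tax equilibrium: P* = 119, Q* = 232.5.
Tax on buyers shifts demand to Qd = 1303.5 − 9(P + 41) = 934.5 - 9P.
934.5 - 9P = -422 + 5.5P gives seller price Ps = 2713/29; buyers pay Pb = 2713/29 + 41 = 3902/29.
New quantity: Q = 1303.5 − 9(3902/29) = 5367/58.
DWL = ½ × 41 × (232.5 − 5367/58) = 166419/58.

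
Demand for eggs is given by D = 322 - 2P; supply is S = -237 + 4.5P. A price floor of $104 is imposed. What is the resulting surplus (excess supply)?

Equilibrium price would be P* = 86, so the floor at 104 binds.
At P = 104: D = 114, S = 231.
Surplus = 231 − 114 = 117.

Surplus = 117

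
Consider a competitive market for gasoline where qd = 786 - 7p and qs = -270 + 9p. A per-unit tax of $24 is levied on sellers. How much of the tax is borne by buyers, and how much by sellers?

Pre-tax equilibrium: p* = 66, q* = 324.
Tax on sellers shifts supply to qs = -270 + 9(p − 24) = -486 + 9p.
786 - 7p = -486 + 9p gives buyer price pb = 79.5; sellers receive ps = 79.5 − 24 = 55.5.
New quantity: q = 786 − 7(79.5) = 229.5.
Buyer burden = 79.5 − 66 = 13.5; seller burden = 66 − 55.5 = 10.5.

Buyers bear $13.5, sellers bear $10.5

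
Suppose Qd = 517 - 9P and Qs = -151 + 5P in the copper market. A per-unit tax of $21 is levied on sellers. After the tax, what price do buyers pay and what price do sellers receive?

Pre-tax equilibrium: P* = 334/7, Q* = 613/7.
Tax on sellers shifts supply to Qs = -151 + 5(P − 21) = -256 + 5P.
517 - 9P = -256 + 5P gives buyer price Pb = 773/14; sellers receive Ps = 773/14 − 21 = 479/14.
New quantity: Q = 517 − 9(773/14) = 281/14.

Buyers pay 773/14, sellers receive 479/14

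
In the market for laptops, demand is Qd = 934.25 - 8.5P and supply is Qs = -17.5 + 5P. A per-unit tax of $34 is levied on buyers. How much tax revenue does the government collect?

Tax revenue = 209270/27

Pre-tax equilibrium: P* = 70.5, Q* = 335.
Tax on buyers shifts demand to Qd = 934.25 − 8.5(P + 34) = 645.25 - 8.5P.
645.25 - 8.5P = -17.5 + 5P gives seller price Ps = 2651/54; buyers pay Pb = 2651/54 + 34 = 4487/54.
New quantity: Q = 934.25 − 8.5(4487/54) = 6155/27.
Revenue = 34 × 6155/27 = 209270/27.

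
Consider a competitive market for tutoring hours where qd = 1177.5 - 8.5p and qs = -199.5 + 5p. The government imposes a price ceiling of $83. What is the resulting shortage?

Shortage = 256.5

Equilibrium price would be p* = 102, so the ceiling at 83 binds.
At p = 83: qd = 1177.5 − 8.5(83) = 472, qs = -199.5 + 5(83) = 215.5.
Shortage = 472 − 215.5 = 256.5.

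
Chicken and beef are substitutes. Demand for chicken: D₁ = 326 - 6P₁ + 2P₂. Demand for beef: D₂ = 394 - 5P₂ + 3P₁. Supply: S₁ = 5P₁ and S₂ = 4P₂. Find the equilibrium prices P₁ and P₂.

Market 1: 326 - 6P₁ + 2P₂ = 5P₁ → 11P₁ - 2P₂ = 326.
Market 2: 9P₂ - 3P₁ = 394.
Eliminating P₂: 9×(1) + 2×(2) gives 93P₁ = 3722, so P₁ = 3722/93.
Back-substitute into (2): P₂ = (394 + 3×3722/93) / 9 = 5312/93.

P₁ = 3722/93, P₂ = 5312/93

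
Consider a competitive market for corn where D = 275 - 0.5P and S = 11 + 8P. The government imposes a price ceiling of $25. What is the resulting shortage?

Shortage = 51.5

Equilibrium price would be P* = 528/17, so the ceiling at 25 binds.
At P = 25: D = 275 − 0.5(25) = 262.5, S = 11 + 8(25) = 211.
Shortage = 262.5 − 211 = 51.5.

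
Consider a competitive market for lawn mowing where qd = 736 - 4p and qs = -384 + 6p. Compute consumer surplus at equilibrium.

Equilibrium: 736 - 4p = -384 + 6p gives p* = 112, q* = 288.
Demand choke price (qd = 0): p = 184.
CS = ½(184 − 112)(288) = 10368.

Consumer surplus = 10368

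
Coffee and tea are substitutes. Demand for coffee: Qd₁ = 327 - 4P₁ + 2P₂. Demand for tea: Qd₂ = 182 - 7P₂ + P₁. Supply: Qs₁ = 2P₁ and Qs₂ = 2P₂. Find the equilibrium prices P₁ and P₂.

P₁ = 3307/52, P₂ = 1419/52

Market 1: 327 - 4P₁ + 2P₂ = 2P₁ → 6P₁ - 2P₂ = 327.
Market 2: 9P₂ - P₁ = 182.
Eliminating P₂: 9×(1) + 2×(2) gives 52P₁ = 3307, so P₁ = 3307/52.
Back-substitute into (2): P₂ = (182 + 1×3307/52) / 9 = 1419/52.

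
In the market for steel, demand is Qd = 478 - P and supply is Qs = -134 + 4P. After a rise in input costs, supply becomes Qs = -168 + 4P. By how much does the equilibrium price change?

Original equilibrium: P* = 122.4, Q* = 355.6.
New equilibrium: 478 - P = -168 + 4P, so 646 = 5P and P' = 129.2; Q' = 478 − 1(129.2) = 348.8.
Change in price: 129.2 − 122.4 = 6.8.

ΔP = 6.8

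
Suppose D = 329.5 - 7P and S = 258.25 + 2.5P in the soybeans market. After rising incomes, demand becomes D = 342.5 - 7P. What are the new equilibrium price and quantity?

Original equilibrium: P* = 7.5, Q* = 277.
New equilibrium: 342.5 - 7P = 258.25 + 2.5P, so 84.25 = 9.5P and P' = 337/38; Q' = 342.5 − 7(337/38) = 5328/19.

P' = 337/38, Q' = 5328/19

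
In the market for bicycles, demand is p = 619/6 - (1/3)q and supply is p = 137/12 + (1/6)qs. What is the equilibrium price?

Set the two price expressions equal: 619/6 - (1/3)q = 137/12 + (1/6)q.
91.75 = 0.5q, so q* = 183.5.
p* = 619/6 − (1/3)(183.5) = 42.

p* = 42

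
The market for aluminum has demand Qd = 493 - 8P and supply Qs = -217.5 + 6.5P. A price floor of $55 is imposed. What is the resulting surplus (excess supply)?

Equilibrium price would be P* = 49, so the floor at 55 binds.
At P = 55: Qd = 53, Qs = 140.
Surplus = 140 − 53 = 87.

Surplus = 87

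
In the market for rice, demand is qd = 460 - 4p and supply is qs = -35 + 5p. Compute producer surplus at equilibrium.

Equilibrium: 460 - 4p = -35 + 5p gives p* = 55, q* = 240.
Supply starts at p = 7 (where qs = 0).
PS = ½(55 − 7)(240) = 5760.

Producer surplus = 5760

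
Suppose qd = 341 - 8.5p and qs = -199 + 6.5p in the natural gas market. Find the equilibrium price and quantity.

Set qd = qs: 341 - 8.5p = -199 + 6.5p.
540 = 15p, so p* = 36.
q* = 341 − 8.5(36) = 35.

p* = 36, q* = 35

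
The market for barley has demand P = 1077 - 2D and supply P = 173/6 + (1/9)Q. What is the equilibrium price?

Set the two price expressions equal: 1077 - 2Q = 173/6 + (1/9)Q.
6289/6 = (19/9)Q, so Q* = 496.5.
P* = 1077 − (2)(496.5) = 84.

P* = 84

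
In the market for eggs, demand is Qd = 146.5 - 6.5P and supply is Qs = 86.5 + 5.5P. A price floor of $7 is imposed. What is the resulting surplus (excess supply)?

Equilibrium price would be P* = 5, so the floor at 7 binds.
At P = 7: Qd = 101, Qs = 125.
Surplus = 125 − 101 = 24.

Surplus = 24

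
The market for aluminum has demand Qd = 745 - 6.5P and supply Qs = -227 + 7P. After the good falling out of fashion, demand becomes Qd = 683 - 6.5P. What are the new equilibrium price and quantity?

Original equilibrium: P* = 72, Q* = 277.
New equilibrium: 683 - 6.5P = -227 + 7P, so 910 = 13.5P and P' = 1820/27; Q' = 683 − 6.5(1820/27) = 6611/27.

P' = 1820/27, Q' = 6611/27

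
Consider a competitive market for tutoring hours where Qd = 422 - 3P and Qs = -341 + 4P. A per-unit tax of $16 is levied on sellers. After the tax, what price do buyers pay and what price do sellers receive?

Buyers pay 827/7, sellers receive 715/7

Pre-tax equilibrium: P* = 109, Q* = 95.
Tax on sellers shifts supply to Qs = -341 + 4(P − 16) = -405 + 4P.
422 - 3P = -405 + 4P gives buyer price Pb = 827/7; sellers receive Ps = 827/7 − 16 = 715/7.
New quantity: Q = 422 − 3(827/7) = 473/7.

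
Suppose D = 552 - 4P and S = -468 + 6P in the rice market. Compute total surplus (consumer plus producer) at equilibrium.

Equilibrium: 552 - 4P = -468 + 6P gives P* = 102, Q* = 144.
Demand choke price: P = 138; supply starts at P = 78.
CS = ½(138 − 102)(144) = 2592; PS = ½(102 − 78)(144) = 1728.

Total surplus = 4320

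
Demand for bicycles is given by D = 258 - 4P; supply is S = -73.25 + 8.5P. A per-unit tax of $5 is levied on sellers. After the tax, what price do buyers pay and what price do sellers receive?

Buyers pay $29.9, sellers receive $24.9

Pre-tax equilibrium: P* = 26.5, Q* = 152.
Tax on sellers shifts supply to S = -73.25 + 8.5(P − 5) = -115.75 + 8.5P.
258 - 4P = -115.75 + 8.5P gives buyer price Pb = 29.9; sellers receive Ps = 29.9 − 5 = 24.9.
New quantity: Q = 258 − 4(29.9) = 138.4.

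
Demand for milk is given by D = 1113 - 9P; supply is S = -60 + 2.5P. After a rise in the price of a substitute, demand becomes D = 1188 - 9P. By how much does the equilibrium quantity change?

Original equilibrium: P* = 102, Q* = 195.
New equilibrium: 1188 - 9P = -60 + 2.5P, so 1248 = 11.5P and P' = 2496/23; Q' = 1188 − 9(2496/23) = 4860/23.
Change in quantity: 4860/23 − 195 = 375/23.

ΔQ = 375/23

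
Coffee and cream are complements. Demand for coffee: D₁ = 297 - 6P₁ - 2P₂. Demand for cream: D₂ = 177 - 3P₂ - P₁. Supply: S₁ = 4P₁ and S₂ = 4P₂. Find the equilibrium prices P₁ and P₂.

Market 1: 297 - 6P₁ - 2P₂ = 4P₁ → 10P₁ + 2P₂ = 297.
Market 2: 7P₂ + P₁ = 177.
Eliminating P₂: 7×(1) − 2×(2) gives 68P₁ = 1725, so P₁ = 1725/68.
Back-substitute into (2): P₂ = (177 − 1×1725/68) / 7 = 1473/68.

P₁ = 1725/68, P₂ = 1473/68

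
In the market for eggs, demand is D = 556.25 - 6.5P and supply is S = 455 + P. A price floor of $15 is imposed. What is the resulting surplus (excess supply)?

Surplus = 11.25

Equilibrium price would be P* = 13.5, so the floor at 15 binds.
At P = 15: D = 458.75, S = 470.
Surplus = 470 − 458.75 = 11.25.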